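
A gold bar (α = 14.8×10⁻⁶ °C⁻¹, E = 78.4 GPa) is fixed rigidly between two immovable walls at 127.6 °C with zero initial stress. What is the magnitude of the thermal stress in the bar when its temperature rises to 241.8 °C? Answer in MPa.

Fully constrained: the free strain ε = αΔT is blocked, so σ = Eε = EαΔT.
|ΔT| = 114.2 K
σ = 78.4×10⁹ × 14.8×10⁻⁶ × 114.2 = 1.33×10⁸ Pa

σ = 133 MPa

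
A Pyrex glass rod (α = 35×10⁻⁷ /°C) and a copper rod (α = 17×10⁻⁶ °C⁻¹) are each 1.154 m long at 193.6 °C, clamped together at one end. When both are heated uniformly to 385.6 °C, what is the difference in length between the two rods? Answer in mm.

2.99 mm

ΔT = 192.0 K
Pyrex glass: ΔL = 35×10⁻⁷ × 1.154 m × 192.0 = 7.7549×10⁻⁴ m = 0.77549 mm
copper: ΔL = 17×10⁻⁶ × 1.154 m × 192.0 = 3.7667×10⁻³ m = 3.7667 mm
difference = 3.7667 − 0.77549 = 2.99121 mm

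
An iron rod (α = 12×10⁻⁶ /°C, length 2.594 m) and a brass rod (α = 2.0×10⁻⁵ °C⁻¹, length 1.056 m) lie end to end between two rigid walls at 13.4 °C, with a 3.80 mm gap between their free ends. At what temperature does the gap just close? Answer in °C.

T = 86.1 °C

α₁L₁ = 3.1128×10⁻⁵ m/K, α₂L₂ = 2.112×10⁻⁵ m/K → total 5.2248×10⁻⁵ m/K
ΔT = g/(α₁L₁+α₂L₂) = 3.80×10⁻³ / 5.2248×10⁻⁵ = 72.730 K
T = 13.4 + 72.730 = 86.130 °C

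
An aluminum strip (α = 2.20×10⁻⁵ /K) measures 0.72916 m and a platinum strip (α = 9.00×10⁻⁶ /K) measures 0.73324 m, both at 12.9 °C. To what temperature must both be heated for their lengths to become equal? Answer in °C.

T = 445.0 °C

Equal length when α₁L₁ΔT − α₂L₂ΔT = L₂ − L₁ = 4.08×10⁻³ m
α₁L₁ = 1.604152×10⁻⁵, α₂L₂ = 6.59916×10⁻⁶ → Δ(αL) = 9.44236×10⁻⁶ m/K
ΔT = 4.08×10⁻³ / 9.44236×10⁻⁶ = 432.095 K, so T = 12.9 + 432.095 = 444.995 °C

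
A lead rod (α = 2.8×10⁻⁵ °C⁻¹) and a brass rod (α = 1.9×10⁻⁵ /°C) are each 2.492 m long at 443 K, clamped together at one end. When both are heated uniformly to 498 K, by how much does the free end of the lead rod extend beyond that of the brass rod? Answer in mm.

1.23 mm

ΔT = 55 K
lead: ΔL = 2.8×10⁻⁵ × 2.492 m × 55 = 3.8377×10⁻³ m = 3.8377 mm
brass: ΔL = 1.9×10⁻⁵ × 2.492 m × 55 = 2.6041×10⁻³ m = 2.6041 mm
difference = 3.8377 − 2.6041 = 1.2336 mm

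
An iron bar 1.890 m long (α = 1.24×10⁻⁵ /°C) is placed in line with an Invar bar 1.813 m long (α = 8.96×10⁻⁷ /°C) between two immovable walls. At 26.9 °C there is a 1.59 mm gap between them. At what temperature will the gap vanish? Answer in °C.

α₁L₁ = 2.3436×10⁻⁵ m/K, α₂L₂ = 1.624448×10⁻⁶ m/K → total 2.5060448×10⁻⁵ m/K
ΔT = g/(α₁L₁+α₂L₂) = 1.59×10⁻³ / 2.5060448×10⁻⁵ = 63.447 K
T = 26.9 + 63.447 = 90.347 °C

T = 90.3 °C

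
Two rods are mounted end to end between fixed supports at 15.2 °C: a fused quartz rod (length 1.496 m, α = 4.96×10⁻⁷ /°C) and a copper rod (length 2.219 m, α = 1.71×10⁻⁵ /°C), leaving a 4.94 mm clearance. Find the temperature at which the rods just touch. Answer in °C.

T = 143 °C

α₁L₁ = 7.42016×10⁻⁷ m/K, α₂L₂ = 3.79449×10⁻⁵ m/K → total 3.8686916×10⁻⁵ m/K
ΔT = g/(α₁L₁+α₂L₂) = 4.94×10⁻³ / 3.8686916×10⁻⁵ = 127.69 K
T = 15.2 + 127.69 = 142.89 °C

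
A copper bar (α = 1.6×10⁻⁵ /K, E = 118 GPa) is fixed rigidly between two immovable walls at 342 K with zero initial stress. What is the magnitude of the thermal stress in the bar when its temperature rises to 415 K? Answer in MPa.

Fully constrained: the free strain ε = αΔT is blocked, so σ = Eε = EαΔT.
|ΔT| = 73 K
σ = 118×10⁹ × 1.6×10⁻⁵ × 73 = 1.38×10⁸ Pa

σ = 138 MPa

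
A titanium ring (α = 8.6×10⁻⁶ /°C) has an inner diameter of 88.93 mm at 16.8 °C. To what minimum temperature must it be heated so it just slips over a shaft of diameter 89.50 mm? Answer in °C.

Required Δd = 89.50 − 88.93 = 0.57 mm
Δd = αd₀ΔT ⇒ ΔT = Δd/(αd₀) = 0.57 / (8.6×10⁻⁶ × 88.93) = 745.29 K
T_min = 16.8 + 745.29 = 762.09 °C

T = 762 °C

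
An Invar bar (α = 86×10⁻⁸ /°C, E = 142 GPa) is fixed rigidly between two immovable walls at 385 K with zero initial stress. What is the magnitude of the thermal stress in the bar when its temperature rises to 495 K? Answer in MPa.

Fully constrained: the free strain ε = αΔT is blocked, so σ = Eε = EαΔT.
|ΔT| = 110 K
σ = 142×10⁹ × 86×10⁻⁸ × 110 = 1.34×10⁷ Pa

σ = 13.4 MPa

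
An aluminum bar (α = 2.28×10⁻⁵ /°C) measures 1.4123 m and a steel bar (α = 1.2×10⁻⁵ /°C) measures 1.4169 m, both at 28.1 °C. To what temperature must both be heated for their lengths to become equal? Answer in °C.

T = 330.8 °C

L₁(1 + α₁ΔT) = L₂(1 + α₂ΔT) ⇒ ΔT = (L₂ − L₁)/(α₁L₁ − α₂L₂)
L₂ − L₁ = 1.4169 − 1.4123 = 4.60×10⁻³ m
α₁L₁ − α₂L₂ = 2.28×10⁻⁵×1.4123 − 1.2×10⁻⁵×1.4169 = 1.519764×10⁻⁵ m/K
ΔT = 4.60×10⁻³ / 1.519764×10⁻⁵ = 302.679 K
T = 28.1 + 302.679 = 330.779 °C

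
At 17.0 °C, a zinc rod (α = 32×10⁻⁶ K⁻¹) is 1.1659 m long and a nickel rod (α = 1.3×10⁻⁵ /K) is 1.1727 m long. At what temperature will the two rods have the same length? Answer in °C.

L₁(1 + α₁ΔT) = L₂(1 + α₂ΔT) ⇒ ΔT = (L₂ − L₁)/(α₁L₁ − α₂L₂)
L₂ − L₁ = 1.1727 − 1.1659 = 6.80×10⁻³ m
α₁L₁ − α₂L₂ = 32×10⁻⁶×1.1659 − 1.3×10⁻⁵×1.1727 = 2.20637×10⁻⁵ m/K
ΔT = 6.80×10⁻³ / 2.20637×10⁻⁵ = 308.199 K
T = 17.0 + 308.199 = 325.199 °C

T = 325.2 °C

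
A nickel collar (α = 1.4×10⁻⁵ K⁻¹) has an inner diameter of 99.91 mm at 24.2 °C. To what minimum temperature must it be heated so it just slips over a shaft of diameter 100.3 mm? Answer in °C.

T = 303 °C

Required Δd = 100.3 − 99.91 = 0.39 mm
Δd = αd₀ΔT ⇒ ΔT = Δd/(αd₀) = 0.39 / (1.4×10⁻⁵ × 99.91) = 278.82 K
T_min = 24.2 + 278.82 = 303.02 °C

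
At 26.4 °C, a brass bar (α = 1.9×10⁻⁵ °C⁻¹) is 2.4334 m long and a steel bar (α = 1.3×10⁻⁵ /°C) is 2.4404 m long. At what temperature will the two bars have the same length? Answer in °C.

T = 508.8 °C

Equal length when α₁L₁ΔT − α₂L₂ΔT = L₂ − L₁ = 7.00×10⁻³ m
α₁L₁ = 4.62346×10⁻⁵, α₂L₂ = 3.17252×10⁻⁵ → Δ(αL) = 1.45094×10⁻⁵ m/K
ΔT = 7.00×10⁻³ / 1.45094×10⁻⁵ = 482.446 K, so T = 26.4 + 482.446 = 508.846 °C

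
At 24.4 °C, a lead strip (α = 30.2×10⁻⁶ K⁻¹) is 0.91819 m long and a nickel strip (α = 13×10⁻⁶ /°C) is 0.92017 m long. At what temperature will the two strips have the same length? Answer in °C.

T = 150.0 °C

L₁(1 + α₁ΔT) = L₂(1 + α₂ΔT) ⇒ ΔT = (L₂ − L₁)/(α₁L₁ − α₂L₂)
L₂ − L₁ = 0.92017 − 0.91819 = 1.98×10⁻³ m
α₁L₁ − α₂L₂ = 30.2×10⁻⁶×0.91819 − 13×10⁻⁶×0.92017 = 1.5767128×10⁻⁵ m/K
ΔT = 1.98×10⁻³ / 1.5767128×10⁻⁵ = 125.578 K
T = 24.4 + 125.578 = 149.978 °C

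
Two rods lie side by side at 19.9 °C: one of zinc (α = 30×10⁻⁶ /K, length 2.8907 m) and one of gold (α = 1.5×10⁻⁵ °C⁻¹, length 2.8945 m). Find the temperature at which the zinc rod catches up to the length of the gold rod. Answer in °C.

Equal length when α₁L₁ΔT − α₂L₂ΔT = L₂ − L₁ = 3.80×10⁻³ m
α₁L₁ = 8.6721×10⁻⁵, α₂L₂ = 4.34175×10⁻⁵ → Δ(αL) = 4.33035×10⁻⁵ m/K
ΔT = 3.80×10⁻³ / 4.33035×10⁻⁵ = 87.753 K, so T = 19.9 + 87.753 = 107.653 °C

T = 107.7 °C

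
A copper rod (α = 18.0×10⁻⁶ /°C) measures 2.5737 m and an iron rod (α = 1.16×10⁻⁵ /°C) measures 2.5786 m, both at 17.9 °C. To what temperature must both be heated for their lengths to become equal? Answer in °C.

L₁(1 + α₁ΔT) = L₂(1 + α₂ΔT) ⇒ ΔT = (L₂ − L₁)/(α₁L₁ − α₂L₂)
L₂ − L₁ = 2.5786 − 2.5737 = 4.90×10⁻³ m
α₁L₁ − α₂L₂ = 18.0×10⁻⁶×2.5737 − 1.16×10⁻⁵×2.5786 = 1.641484×10⁻⁵ m/K
ΔT = 4.90×10⁻³ / 1.641484×10⁻⁵ = 298.510 K
T = 17.9 + 298.510 = 316.410 °C

T = 316.4 °C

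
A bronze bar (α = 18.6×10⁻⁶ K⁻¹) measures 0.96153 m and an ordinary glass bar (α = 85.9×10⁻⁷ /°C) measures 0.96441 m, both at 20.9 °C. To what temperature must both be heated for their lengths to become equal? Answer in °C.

T = 320.9 °C

Equal length when α₁L₁ΔT − α₂L₂ΔT = L₂ − L₁ = 2.88×10⁻³ m
α₁L₁ = 1.7884458×10⁻⁵, α₂L₂ = 8.2842819×10⁻⁶ → Δ(αL) = 9.6001761×10⁻⁶ m/K
ΔT = 2.88×10⁻³ / 9.6001761×10⁻⁶ = 299.994 K, so T = 20.9 + 299.994 = 320.894 °C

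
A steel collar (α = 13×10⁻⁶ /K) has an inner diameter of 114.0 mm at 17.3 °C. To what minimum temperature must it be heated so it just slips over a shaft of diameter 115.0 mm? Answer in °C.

T = 692 °C

Required Δd = 115.0 − 114.0 = 1.0 mm
Δd = αd₀ΔT ⇒ ΔT = Δd/(αd₀) = 1.0 / (13×10⁻⁶ × 114.0) = 674.76 K
T_min = 17.3 + 674.76 = 692.06 °C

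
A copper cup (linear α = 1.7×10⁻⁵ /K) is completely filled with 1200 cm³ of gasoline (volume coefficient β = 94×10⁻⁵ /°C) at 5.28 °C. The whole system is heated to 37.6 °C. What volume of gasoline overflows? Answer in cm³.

The cup also expands: β_container ≈ 3α = 5.1×10⁻⁵ /K
Net overflow = V₀(β_liq − 3α_cont)ΔT
β − 3α = 9.40×10⁻⁴ − 5.1×10⁻⁵ = 8.89×10⁻⁴ /K; ΔT = 32.32 K
ΔV = 1200 × 8.89×10⁻⁴ × 32.32 = 34.5 cm³

34.5 cm³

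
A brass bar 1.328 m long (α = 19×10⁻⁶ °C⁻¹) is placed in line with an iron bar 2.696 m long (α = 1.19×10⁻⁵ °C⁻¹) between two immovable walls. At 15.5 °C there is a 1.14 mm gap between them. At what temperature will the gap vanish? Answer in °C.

T = 35.4 °C

α₁L₁ = 2.5232×10⁻⁵ m/K, α₂L₂ = 3.20824×10⁻⁵ m/K → total 5.73144×10⁻⁵ m/K
ΔT = g/(α₁L₁+α₂L₂) = 1.14×10⁻³ / 5.73144×10⁻⁵ = 19.890 K
T = 15.5 + 19.890 = 35.390 °C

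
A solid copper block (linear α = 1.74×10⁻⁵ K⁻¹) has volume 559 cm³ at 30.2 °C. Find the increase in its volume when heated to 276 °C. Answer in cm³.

Isotropic solid: β ≈ 3α = 5.2×10⁻⁵ /K; ΔT = 245.8 K
ΔV = 3αV₀ΔT = 3(1.74×10⁻⁵)(559)(245.8) = 7.17 cm³

ΔV = 7.17 cm³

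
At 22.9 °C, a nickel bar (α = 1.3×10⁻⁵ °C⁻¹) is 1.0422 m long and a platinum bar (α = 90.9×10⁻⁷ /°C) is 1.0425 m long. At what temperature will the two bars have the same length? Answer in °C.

T = 96.57 °C

L₁(1 + α₁ΔT) = L₂(1 + α₂ΔT) ⇒ ΔT = (L₂ − L₁)/(α₁L₁ − α₂L₂)
L₂ − L₁ = 1.0425 − 1.0422 = 3.00×10⁻⁴ m
α₁L₁ − α₂L₂ = 1.3×10⁻⁵×1.0422 − 90.9×10⁻⁷×1.0425 = 4.072275×10⁻⁶ m/K
ΔT = 3.00×10⁻⁴ / 4.072275×10⁻⁶ = 73.6689 K
T = 22.9 + 73.6689 = 96.5689 °C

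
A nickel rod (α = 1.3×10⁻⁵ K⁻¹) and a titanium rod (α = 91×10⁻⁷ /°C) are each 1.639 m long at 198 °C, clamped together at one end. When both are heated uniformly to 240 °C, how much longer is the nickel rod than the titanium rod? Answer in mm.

ΔT = 42 K
nickel: ΔL = 1.3×10⁻⁵ × 1.639 m × 42 = 8.9489×10⁻⁴ m = 0.89489 mm
titanium: ΔL = 91×10⁻⁷ × 1.639 m × 42 = 6.2643×10⁻⁴ m = 0.62643 mm
difference = 0.89489 − 0.62643 = 0.26846 mm

0.268 mm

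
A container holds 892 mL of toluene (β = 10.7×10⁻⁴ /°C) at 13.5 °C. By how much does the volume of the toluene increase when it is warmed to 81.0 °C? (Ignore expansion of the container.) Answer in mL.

ΔV = 64.4 mL

|ΔT| = |81.0 − 13.5| = 67.5 K
ΔV = βV₀ΔT = (10.7×10⁻⁴)(892)(67.5) = 64.4 mL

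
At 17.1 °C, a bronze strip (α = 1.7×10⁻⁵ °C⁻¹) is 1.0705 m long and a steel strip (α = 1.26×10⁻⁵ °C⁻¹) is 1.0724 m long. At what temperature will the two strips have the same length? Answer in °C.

T = 422.5 °C

Equal length when α₁L₁ΔT − α₂L₂ΔT = L₂ − L₁ = 1.90×10⁻³ m
α₁L₁ = 1.81985×10⁻⁵, α₂L₂ = 1.351224×10⁻⁵ → Δ(αL) = 4.68626×10⁻⁶ m/K
ΔT = 1.90×10⁻³ / 4.68626×10⁻⁶ = 405.441 K, so T = 17.1 + 405.441 = 422.541 °C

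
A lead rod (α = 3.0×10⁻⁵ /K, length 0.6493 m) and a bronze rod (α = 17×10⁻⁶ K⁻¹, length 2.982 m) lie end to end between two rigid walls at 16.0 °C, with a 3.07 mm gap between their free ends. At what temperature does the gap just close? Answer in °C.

Gap closes when ΔL₁ + ΔL₂ = 3.07 mm = 3.07×10⁻³ m
(α₁L₁ + α₂L₂)ΔT = g
α₁L₁ + α₂L₂ = 3.0×10⁻⁵×0.6493 + 17×10⁻⁶×2.982 = 7.0173×10⁻⁵ m/K
ΔT = 3.07×10⁻³ / 7.0173×10⁻⁵ = 43.749 K
T = 16.0 + 43.749 = 59.749 °C

T = 59.7 °C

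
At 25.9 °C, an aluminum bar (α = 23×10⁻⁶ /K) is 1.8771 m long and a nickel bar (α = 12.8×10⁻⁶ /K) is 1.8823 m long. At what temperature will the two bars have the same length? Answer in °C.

T = 298.4 °C

Equal length when α₁L₁ΔT − α₂L₂ΔT = L₂ − L₁ = 5.20×10⁻³ m
α₁L₁ = 4.31733×10⁻⁵, α₂L₂ = 2.409344×10⁻⁵ → Δ(αL) = 1.907986×10⁻⁵ m/K
ΔT = 5.20×10⁻³ / 1.907986×10⁻⁵ = 272.539 K, so T = 25.9 + 272.539 = 298.439 °C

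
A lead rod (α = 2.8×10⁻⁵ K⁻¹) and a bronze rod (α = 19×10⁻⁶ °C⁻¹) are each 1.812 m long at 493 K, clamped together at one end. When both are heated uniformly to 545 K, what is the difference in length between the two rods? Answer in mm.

0.848 mm

ΔT = 52 K
lead: ΔL = 2.8×10⁻⁵ × 1.812 m × 52 = 2.6383×10⁻³ m = 2.6383 mm
bronze: ΔL = 19×10⁻⁶ × 1.812 m × 52 = 1.7903×10⁻³ m = 1.7903 mm
difference = 2.6383 − 1.7903 = 0.8480 mm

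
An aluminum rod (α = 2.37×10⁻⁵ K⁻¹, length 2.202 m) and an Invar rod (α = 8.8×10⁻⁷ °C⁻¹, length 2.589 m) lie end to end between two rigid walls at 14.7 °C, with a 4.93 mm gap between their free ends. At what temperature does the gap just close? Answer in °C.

T = 105 °C

Gap closes when ΔL₁ + ΔL₂ = 4.93 mm = 4.93×10⁻³ m
(α₁L₁ + α₂L₂)ΔT = g
α₁L₁ + α₂L₂ = 2.37×10⁻⁵×2.202 + 8.8×10⁻⁷×2.589 = 5.446572×10⁻⁵ m/K
ΔT = 4.93×10⁻³ / 5.446572×10⁻⁵ = 90.52 K
T = 14.7 + 90.52 = 105.22 °C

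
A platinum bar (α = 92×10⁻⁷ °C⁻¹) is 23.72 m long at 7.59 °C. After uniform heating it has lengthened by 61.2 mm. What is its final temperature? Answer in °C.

ΔL = αL₀ΔT ⇒ ΔT = ΔL / (αL₀)
ΔT = 61.2×10⁻³ m / (92×10⁻⁷ × 23.72 m) = 280.45 K
T = 7.59 + 280.45 = 288.04 °C

T = 288 °C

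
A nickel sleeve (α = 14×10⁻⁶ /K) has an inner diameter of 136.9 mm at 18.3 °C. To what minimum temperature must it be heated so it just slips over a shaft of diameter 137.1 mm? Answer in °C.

Required Δd = 137.1 − 136.9 = 0.2 mm
Δd = αd₀ΔT ⇒ ΔT = Δd/(αd₀) = 0.2 / (14×10⁻⁶ × 136.9) = 104.35 K
T_min = 18.3 + 104.35 = 122.65 °C

T = 123 °C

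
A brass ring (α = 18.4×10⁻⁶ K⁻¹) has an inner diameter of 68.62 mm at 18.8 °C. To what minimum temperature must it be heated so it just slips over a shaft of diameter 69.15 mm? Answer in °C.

Required Δd = 69.15 − 68.62 = 0.53 mm
Δd = αd₀ΔT ⇒ ΔT = Δd/(αd₀) = 0.53 / (18.4×10⁻⁶ × 68.62) = 419.77 K
T_min = 18.8 + 419.77 = 438.57 °C

T = 439 °C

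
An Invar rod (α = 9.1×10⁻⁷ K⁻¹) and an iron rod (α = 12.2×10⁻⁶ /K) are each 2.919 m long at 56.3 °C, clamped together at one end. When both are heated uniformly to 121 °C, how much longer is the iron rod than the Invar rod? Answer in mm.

2.13 mm

ΔT = 64.7 K
Invar: ΔL = 9.1×10⁻⁷ × 2.919 m × 64.7 = 1.7186×10⁻⁴ m = 0.17186 mm
iron: ΔL = 12.2×10⁻⁶ × 2.919 m × 64.7 = 2.3041×10⁻³ m = 2.3041 mm
difference = 2.3041 − 0.17186 = 2.13224 mm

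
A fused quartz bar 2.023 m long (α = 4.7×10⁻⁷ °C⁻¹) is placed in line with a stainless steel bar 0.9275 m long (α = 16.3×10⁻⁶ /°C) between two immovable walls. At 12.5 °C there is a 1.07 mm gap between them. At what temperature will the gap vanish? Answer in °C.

α₁L₁ = 9.5081×10⁻⁷ m/K, α₂L₂ = 1.511825×10⁻⁵ m/K → total 1.606906×10⁻⁵ m/K
ΔT = g/(α₁L₁+α₂L₂) = 1.07×10⁻³ / 1.606906×10⁻⁵ = 66.588 K
T = 12.5 + 66.588 = 79.088 °C

T = 79.1 °C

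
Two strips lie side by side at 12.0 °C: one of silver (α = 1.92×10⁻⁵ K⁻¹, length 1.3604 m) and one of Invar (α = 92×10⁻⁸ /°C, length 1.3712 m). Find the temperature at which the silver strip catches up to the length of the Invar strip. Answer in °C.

Equal length when α₁L₁ΔT − α₂L₂ΔT = L₂ − L₁ = 1.08×10⁻² m
α₁L₁ = 2.611968×10⁻⁵, α₂L₂ = 1.261504×10⁻⁶ → Δ(αL) = 2.4858176×10⁻⁵ m/K
ΔT = 1.08×10⁻² / 2.4858176×10⁻⁵ = 434.465 K, so T = 12.0 + 434.465 = 446.465 °C

T = 446.5 °C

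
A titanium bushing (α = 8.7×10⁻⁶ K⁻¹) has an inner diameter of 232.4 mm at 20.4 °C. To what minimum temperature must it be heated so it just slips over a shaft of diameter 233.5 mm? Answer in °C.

Required Δd = 233.5 − 232.4 = 1.1 mm
Δd = αd₀ΔT ⇒ ΔT = Δd/(αd₀) = 1.1 / (8.7×10⁻⁶ × 232.4) = 544.05 K
T_min = 20.4 + 544.05 = 564.45 °C

T = 564 °C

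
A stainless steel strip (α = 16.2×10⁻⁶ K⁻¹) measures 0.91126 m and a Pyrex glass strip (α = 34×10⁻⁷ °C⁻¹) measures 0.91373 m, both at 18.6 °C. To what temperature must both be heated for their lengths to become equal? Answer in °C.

T = 230.5 °C

Equal length when α₁L₁ΔT − α₂L₂ΔT = L₂ − L₁ = 2.47×10⁻³ m
α₁L₁ = 1.4762412×10⁻⁵, α₂L₂ = 3.106682×10⁻⁶ → Δ(αL) = 1.165573×10⁻⁵ m/K
ΔT = 2.47×10⁻³ / 1.165573×10⁻⁵ = 211.913 K, so T = 18.6 + 211.913 = 230.513 °C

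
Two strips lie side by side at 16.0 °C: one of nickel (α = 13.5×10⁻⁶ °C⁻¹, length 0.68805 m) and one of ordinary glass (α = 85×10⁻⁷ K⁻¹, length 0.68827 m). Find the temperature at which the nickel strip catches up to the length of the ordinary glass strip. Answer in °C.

T = 79.98 °C

Equal length when α₁L₁ΔT − α₂L₂ΔT = L₂ − L₁ = 2.20×10⁻⁴ m
α₁L₁ = 9.288675×10⁻⁶, α₂L₂ = 5.850295×10⁻⁶ → Δ(αL) = 3.43838×10⁻⁶ m/K
ΔT = 2.20×10⁻⁴ / 3.43838×10⁻⁶ = 63.9836 K, so T = 16.0 + 63.9836 = 79.9836 °C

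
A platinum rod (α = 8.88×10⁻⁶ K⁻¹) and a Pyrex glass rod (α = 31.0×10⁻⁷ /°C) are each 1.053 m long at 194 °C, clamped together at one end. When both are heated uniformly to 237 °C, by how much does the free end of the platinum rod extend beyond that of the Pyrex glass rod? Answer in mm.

0.262 mm

ΔT = 43 K
platinum: ΔL = 8.88×10⁻⁶ × 1.053 m × 43 = 4.0208×10⁻⁴ m = 0.40208 mm
Pyrex glass: ΔL = 31.0×10⁻⁷ × 1.053 m × 43 = 1.4036×10⁻⁴ m = 0.14036 mm
difference = 0.40208 − 0.14036 = 0.26172 mm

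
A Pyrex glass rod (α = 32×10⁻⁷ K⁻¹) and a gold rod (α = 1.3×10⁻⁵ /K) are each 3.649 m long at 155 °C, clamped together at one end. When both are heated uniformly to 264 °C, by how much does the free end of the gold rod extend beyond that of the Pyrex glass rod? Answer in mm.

3.90 mm

ΔT = 109 K
Pyrex glass: ΔL = 32×10⁻⁷ × 3.649 m × 109 = 1.2728×10⁻³ m = 1.2728 mm
gold: ΔL = 1.3×10⁻⁵ × 3.649 m × 109 = 5.1706×10⁻³ m = 5.1706 mm
difference = 5.1706 − 1.2728 = 3.8978 mm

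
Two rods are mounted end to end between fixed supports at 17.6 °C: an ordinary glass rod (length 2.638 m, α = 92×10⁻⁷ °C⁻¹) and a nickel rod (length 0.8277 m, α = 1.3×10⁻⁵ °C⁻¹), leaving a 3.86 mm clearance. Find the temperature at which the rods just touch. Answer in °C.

Gap closes when ΔL₁ + ΔL₂ = 3.86 mm = 3.86×10⁻³ m
(α₁L₁ + α₂L₂)ΔT = g
α₁L₁ + α₂L₂ = 92×10⁻⁷×2.638 + 1.3×10⁻⁵×0.8277 = 3.50297×10⁻⁵ m/K
ΔT = 3.86×10⁻³ / 3.50297×10⁻⁵ = 110.19 K
T = 17.6 + 110.19 = 127.79 °C

T = 128 °C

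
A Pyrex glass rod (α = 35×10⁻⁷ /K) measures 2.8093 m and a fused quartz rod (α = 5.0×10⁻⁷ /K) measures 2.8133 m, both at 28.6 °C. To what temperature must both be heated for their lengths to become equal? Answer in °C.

T = 503.3 °C

L₁(1 + α₁ΔT) = L₂(1 + α₂ΔT) ⇒ ΔT = (L₂ − L₁)/(α₁L₁ − α₂L₂)
L₂ − L₁ = 2.8133 − 2.8093 = 4.00×10⁻³ m
α₁L₁ − α₂L₂ = 35×10⁻⁷×2.8093 − 5.0×10⁻⁷×2.8133 = 8.4259×10⁻⁶ m/K
ΔT = 4.00×10⁻³ / 8.4259×10⁻⁶ = 474.727 K
T = 28.6 + 474.727 = 503.327 °C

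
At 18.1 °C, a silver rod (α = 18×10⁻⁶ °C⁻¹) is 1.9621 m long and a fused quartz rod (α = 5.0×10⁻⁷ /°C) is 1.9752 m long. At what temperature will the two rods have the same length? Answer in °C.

T = 399.7 °C

Equal length when α₁L₁ΔT − α₂L₂ΔT = L₂ − L₁ = 1.31×10⁻² m
α₁L₁ = 3.53178×10⁻⁵, α₂L₂ = 9.876×10⁻⁷ → Δ(αL) = 3.43302×10⁻⁵ m/K
ΔT = 1.31×10⁻² / 3.43302×10⁻⁵ = 381.588 K, so T = 18.1 + 381.588 = 399.688 °C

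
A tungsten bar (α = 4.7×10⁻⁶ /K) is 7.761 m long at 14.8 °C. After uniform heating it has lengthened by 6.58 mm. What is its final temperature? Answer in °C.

ΔL = αL₀ΔT ⇒ ΔT = ΔL / (αL₀)
ΔT = 6.58×10⁻³ m / (4.7×10⁻⁶ × 7.761 m) = 180.39 K
T = 14.8 + 180.39 = 195.19 °C

T = 195 °C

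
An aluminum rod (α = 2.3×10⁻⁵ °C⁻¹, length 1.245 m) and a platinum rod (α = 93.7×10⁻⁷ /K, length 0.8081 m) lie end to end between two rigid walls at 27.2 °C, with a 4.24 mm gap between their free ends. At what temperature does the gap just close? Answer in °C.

Gap closes when ΔL₁ + ΔL₂ = 4.24 mm = 4.24×10⁻³ m
(α₁L₁ + α₂L₂)ΔT = g
α₁L₁ + α₂L₂ = 2.3×10⁻⁵×1.245 + 93.7×10⁻⁷×0.8081 = 3.6206897×10⁻⁵ m/K
ΔT = 4.24×10⁻³ / 3.6206897×10⁻⁵ = 117.10 K
T = 27.2 + 117.10 = 144.30 °C

T = 144 °C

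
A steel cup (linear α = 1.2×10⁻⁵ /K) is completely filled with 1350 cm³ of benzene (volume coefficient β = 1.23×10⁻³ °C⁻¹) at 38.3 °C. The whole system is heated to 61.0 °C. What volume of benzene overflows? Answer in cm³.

36.6 cm³

The cup also expands: β_container ≈ 3α = 3.6×10⁻⁵ /K
Net overflow = V₀(β_liq − 3α_cont)ΔT
β − 3α = 1.23×10⁻³ − 3.6×10⁻⁵ = 1.194×10⁻³ /K; ΔT = 22.7 K
ΔV = 1350 × 1.194×10⁻³ × 22.7 = 36.6 cm³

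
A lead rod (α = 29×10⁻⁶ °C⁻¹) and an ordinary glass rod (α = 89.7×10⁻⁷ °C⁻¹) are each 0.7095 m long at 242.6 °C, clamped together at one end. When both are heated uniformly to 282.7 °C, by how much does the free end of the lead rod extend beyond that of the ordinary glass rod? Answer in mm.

0.570 mm

ΔT = 40.1 K
lead: ΔL = 29×10⁻⁶ × 0.7095 m × 40.1 = 8.2508×10⁻⁴ m = 0.82508 mm
ordinary glass: ΔL = 89.7×10⁻⁷ × 0.7095 m × 40.1 = 2.5521×10⁻⁴ m = 0.25521 mm
difference = 0.82508 − 0.25521 = 0.56987 mm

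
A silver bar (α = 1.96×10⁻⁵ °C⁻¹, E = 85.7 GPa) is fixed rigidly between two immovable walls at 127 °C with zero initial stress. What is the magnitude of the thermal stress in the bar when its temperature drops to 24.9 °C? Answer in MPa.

Fully constrained: the free strain ε = αΔT is blocked, so σ = Eε = EαΔT.
|ΔT| = 102.1 K
σ = 85.7×10⁹ × 1.96×10⁻⁵ × 102.1 = 1.71×10⁸ Pa

σ = 171 MPa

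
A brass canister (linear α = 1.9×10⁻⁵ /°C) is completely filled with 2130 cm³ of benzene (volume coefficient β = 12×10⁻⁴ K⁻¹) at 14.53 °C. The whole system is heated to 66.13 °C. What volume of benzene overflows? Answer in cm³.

126 cm³

The canister also expands: β_container ≈ 3α = 5.7×10⁻⁵ /K
Net overflow = V₀(β_liq − 3α_cont)ΔT
β − 3α = 1.20×10⁻³ − 5.7×10⁻⁵ = 1.143×10⁻³ /K; ΔT = 51.60 K
ΔV = 2130 × 1.143×10⁻³ × 51.60 = 126 cm³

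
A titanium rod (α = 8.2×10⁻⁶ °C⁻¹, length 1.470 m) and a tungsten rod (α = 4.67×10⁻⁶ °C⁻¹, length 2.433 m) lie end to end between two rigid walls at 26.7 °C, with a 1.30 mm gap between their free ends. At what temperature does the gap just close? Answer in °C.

T = 82.2 °C

Gap closes when ΔL₁ + ΔL₂ = 1.30 mm = 1.30×10⁻³ m
(α₁L₁ + α₂L₂)ΔT = g
α₁L₁ + α₂L₂ = 8.2×10⁻⁶×1.470 + 4.67×10⁻⁶×2.433 = 2.341611×10⁻⁵ m/K
ΔT = 1.30×10⁻³ / 2.341611×10⁻⁵ = 55.517 K
T = 26.7 + 55.517 = 82.217 °C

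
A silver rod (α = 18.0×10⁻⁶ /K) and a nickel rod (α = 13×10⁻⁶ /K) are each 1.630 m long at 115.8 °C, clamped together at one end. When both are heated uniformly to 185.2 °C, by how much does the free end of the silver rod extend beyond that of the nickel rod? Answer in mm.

ΔT = 69.4 K
silver: ΔL = 18.0×10⁻⁶ × 1.630 m × 69.4 = 2.0362×10⁻³ m = 2.0362 mm
nickel: ΔL = 13×10⁻⁶ × 1.630 m × 69.4 = 1.4706×10⁻³ m = 1.4706 mm
difference = 2.0362 − 1.4706 = 0.5656 mm

0.566 mm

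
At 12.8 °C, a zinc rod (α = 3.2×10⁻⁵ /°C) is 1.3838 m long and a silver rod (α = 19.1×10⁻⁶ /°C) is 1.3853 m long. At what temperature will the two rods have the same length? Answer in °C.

Equal length when α₁L₁ΔT − α₂L₂ΔT = L₂ − L₁ = 1.50×10⁻³ m
α₁L₁ = 4.42816×10⁻⁵, α₂L₂ = 2.645923×10⁻⁵ → Δ(αL) = 1.782237×10⁻⁵ m/K
ΔT = 1.50×10⁻³ / 1.782237×10⁻⁵ = 84.1639 K, so T = 12.8 + 84.1639 = 96.9639 °C

T = 96.96 °C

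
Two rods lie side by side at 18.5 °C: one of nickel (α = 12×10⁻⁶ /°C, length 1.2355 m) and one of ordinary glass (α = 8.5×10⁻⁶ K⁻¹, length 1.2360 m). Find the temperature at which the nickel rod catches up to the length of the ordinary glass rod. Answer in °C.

T = 134.2 °C

L₁(1 + α₁ΔT) = L₂(1 + α₂ΔT) ⇒ ΔT = (L₂ − L₁)/(α₁L₁ − α₂L₂)
L₂ − L₁ = 1.2360 − 1.2355 = 5.00×10⁻⁴ m
α₁L₁ − α₂L₂ = 12×10⁻⁶×1.2355 − 8.5×10⁻⁶×1.2360 = 4.32×10⁻⁶ m/K
ΔT = 5.00×10⁻⁴ / 4.32×10⁻⁶ = 115.741 K
T = 18.5 + 115.741 = 134.241 °C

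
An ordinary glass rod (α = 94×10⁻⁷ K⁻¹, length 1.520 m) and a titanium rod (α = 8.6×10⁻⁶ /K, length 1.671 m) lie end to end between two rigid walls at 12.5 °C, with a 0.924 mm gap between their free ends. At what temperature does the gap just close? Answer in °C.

α₁L₁ = 1.4288×10⁻⁵ m/K, α₂L₂ = 1.43706×10⁻⁵ m/K → total 2.86586×10⁻⁵ m/K
ΔT = g/(α₁L₁+α₂L₂) = 9.24×10⁻⁴ / 2.86586×10⁻⁵ = 32.242 K
T = 12.5 + 32.242 = 44.742 °C

T = 44.7 °C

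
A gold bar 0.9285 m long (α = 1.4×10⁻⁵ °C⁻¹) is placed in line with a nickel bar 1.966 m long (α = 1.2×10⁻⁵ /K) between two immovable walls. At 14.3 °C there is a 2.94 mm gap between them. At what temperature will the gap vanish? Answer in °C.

T = 94.6 °C

Gap closes when ΔL₁ + ΔL₂ = 2.94 mm = 2.94×10⁻³ m
(α₁L₁ + α₂L₂)ΔT = g
α₁L₁ + α₂L₂ = 1.4×10⁻⁵×0.9285 + 1.2×10⁻⁵×1.966 = 3.6591×10⁻⁵ m/K
ΔT = 2.94×10⁻³ / 3.6591×10⁻⁵ = 80.348 K
T = 14.3 + 80.348 = 94.648 °C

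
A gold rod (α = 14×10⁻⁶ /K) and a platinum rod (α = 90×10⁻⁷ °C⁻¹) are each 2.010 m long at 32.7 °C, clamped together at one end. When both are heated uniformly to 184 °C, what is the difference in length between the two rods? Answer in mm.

ΔT = 151.3 K
gold: ΔL = 14×10⁻⁶ × 2.010 m × 151.3 = 4.2576×10⁻³ m = 4.2576 mm
platinum: ΔL = 90×10⁻⁷ × 2.010 m × 151.3 = 2.7370×10⁻³ m = 2.7370 mm
difference = 4.2576 − 2.7370 = 1.5206 mm

1.52 mm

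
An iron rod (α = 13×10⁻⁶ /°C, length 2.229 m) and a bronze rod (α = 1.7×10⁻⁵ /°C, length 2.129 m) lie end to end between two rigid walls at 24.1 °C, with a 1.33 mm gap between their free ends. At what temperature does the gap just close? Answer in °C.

α₁L₁ = 2.8977×10⁻⁵ m/K, α₂L₂ = 3.6193×10⁻⁵ m/K → total 6.517×10⁻⁵ m/K
ΔT = g/(α₁L₁+α₂L₂) = 1.33×10⁻³ / 6.517×10⁻⁵ = 20.408 K
T = 24.1 + 20.408 = 44.508 °C

T = 44.5 °C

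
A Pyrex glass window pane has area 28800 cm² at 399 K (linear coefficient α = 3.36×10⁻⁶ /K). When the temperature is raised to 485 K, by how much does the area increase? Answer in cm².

ΔA = 16.6 cm²

Area coefficient ≈ 2α; |ΔT| = 86 K
ΔA = 2αA₀ΔT = 2(3.36×10⁻⁶)(28800)(86) = 16.6 cm²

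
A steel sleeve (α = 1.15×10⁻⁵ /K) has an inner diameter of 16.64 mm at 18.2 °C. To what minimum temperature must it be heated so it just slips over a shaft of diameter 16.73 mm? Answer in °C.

Required Δd = 16.73 − 16.64 = 0.09 mm
Δd = αd₀ΔT ⇒ ΔT = Δd/(αd₀) = 0.09 / (1.15×10⁻⁵ × 16.64) = 470.32 K
T_min = 18.2 + 470.32 = 488.52 °C

T = 489 °C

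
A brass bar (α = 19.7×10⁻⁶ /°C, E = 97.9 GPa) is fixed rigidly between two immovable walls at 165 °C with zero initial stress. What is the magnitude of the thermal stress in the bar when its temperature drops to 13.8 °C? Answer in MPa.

Fully constrained: the free strain ε = αΔT is blocked, so σ = Eε = EαΔT.
|ΔT| = 151.2 K
σ = 97.9×10⁹ × 19.7×10⁻⁶ × 151.2 = 2.92×10⁸ Pa

σ = 292 MPa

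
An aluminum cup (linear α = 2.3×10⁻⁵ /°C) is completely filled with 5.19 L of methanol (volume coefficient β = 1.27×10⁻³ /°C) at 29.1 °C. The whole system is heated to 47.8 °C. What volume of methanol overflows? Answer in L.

The cup also expands: β_container ≈ 3α = 6.9×10⁻⁵ /K
Net overflow = V₀(β_liq − 3α_cont)ΔT
β − 3α = 1.27×10⁻³ − 6.9×10⁻⁵ = 1.201×10⁻³ /K; ΔT = 18.7 K
ΔV = 5.19 × 1.201×10⁻³ × 18.7 = 0.117 L

0.117 L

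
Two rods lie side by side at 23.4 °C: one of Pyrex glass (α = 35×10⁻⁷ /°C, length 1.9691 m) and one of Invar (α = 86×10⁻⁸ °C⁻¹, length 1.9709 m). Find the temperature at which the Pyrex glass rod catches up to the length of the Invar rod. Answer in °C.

T = 369.8 °C

Equal length when α₁L₁ΔT − α₂L₂ΔT = L₂ − L₁ = 1.80×10⁻³ m
α₁L₁ = 6.89185×10⁻⁶, α₂L₂ = 1.694974×10⁻⁶ → Δ(αL) = 5.196876×10⁻⁶ m/K
ΔT = 1.80×10⁻³ / 5.196876×10⁻⁶ = 346.362 K, so T = 23.4 + 346.362 = 369.762 °C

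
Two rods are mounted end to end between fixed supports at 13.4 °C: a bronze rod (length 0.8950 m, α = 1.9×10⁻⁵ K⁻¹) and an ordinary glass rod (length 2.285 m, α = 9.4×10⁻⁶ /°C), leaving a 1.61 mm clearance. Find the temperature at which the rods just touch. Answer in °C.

α₁L₁ = 1.7005×10⁻⁵ m/K, α₂L₂ = 2.1479×10⁻⁵ m/K → total 3.8484×10⁻⁵ m/K
ΔT = g/(α₁L₁+α₂L₂) = 1.61×10⁻³ / 3.8484×10⁻⁵ = 41.836 K
T = 13.4 + 41.836 = 55.236 °C

T = 55.2 °C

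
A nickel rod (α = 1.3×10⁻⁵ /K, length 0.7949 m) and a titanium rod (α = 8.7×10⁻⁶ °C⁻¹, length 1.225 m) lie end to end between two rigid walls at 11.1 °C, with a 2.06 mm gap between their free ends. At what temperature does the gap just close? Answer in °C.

Gap closes when ΔL₁ + ΔL₂ = 2.06 mm = 2.06×10⁻³ m
(α₁L₁ + α₂L₂)ΔT = g
α₁L₁ + α₂L₂ = 1.3×10⁻⁵×0.7949 + 8.7×10⁻⁶×1.225 = 2.09912×10⁻⁵ m/K
ΔT = 2.06×10⁻³ / 2.09912×10⁻⁵ = 98.14 K
T = 11.1 + 98.14 = 109.24 °C

T = 109 °C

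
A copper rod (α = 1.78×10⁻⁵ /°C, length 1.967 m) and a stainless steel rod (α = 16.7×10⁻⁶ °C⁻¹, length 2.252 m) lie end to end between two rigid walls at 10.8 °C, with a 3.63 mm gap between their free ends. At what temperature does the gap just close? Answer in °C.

T = 60.8 °C

α₁L₁ = 3.50126×10⁻⁵ m/K, α₂L₂ = 3.76084×10⁻⁵ m/K → total 7.2621×10⁻⁵ m/K
ΔT = g/(α₁L₁+α₂L₂) = 3.63×10⁻³ / 7.2621×10⁻⁵ = 49.986 K
T = 10.8 + 49.986 = 60.786 °C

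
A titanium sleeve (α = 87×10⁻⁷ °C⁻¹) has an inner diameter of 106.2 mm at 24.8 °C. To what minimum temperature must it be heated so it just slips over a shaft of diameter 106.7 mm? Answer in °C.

T = 566 °C

Required Δd = 106.7 − 106.2 = 0.5 mm
Δd = αd₀ΔT ⇒ ΔT = Δd/(αd₀) = 0.5 / (87×10⁻⁷ × 106.2) = 541.16 K
T_min = 24.8 + 541.16 = 565.96 °C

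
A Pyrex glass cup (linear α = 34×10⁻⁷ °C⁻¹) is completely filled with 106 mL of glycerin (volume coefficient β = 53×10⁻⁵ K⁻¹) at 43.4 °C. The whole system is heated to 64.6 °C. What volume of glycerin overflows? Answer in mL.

1.17 mL

The cup also expands: β_container ≈ 3α = 1.02×10⁻⁵ /K
Net overflow = V₀(β_liq − 3α_cont)ΔT
β − 3α = 5.30×10⁻⁴ − 1.02×10⁻⁵ = 5.198×10⁻⁴ /K; ΔT = 21.2 K
ΔV = 106 × 5.198×10⁻⁴ × 21.2 = 1.17 mL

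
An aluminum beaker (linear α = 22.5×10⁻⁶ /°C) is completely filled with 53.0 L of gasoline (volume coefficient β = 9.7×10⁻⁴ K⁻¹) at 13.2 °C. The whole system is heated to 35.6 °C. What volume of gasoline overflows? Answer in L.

1.07 L

The beaker also expands: β_container ≈ 3α = 6.75×10⁻⁵ /K
Net overflow = V₀(β_liq − 3α_cont)ΔT
β − 3α = 9.70×10⁻⁴ − 6.75×10⁻⁵ = 9.025×10⁻⁴ /K; ΔT = 22.4 K
ΔV = 53.0 × 9.025×10⁻⁴ × 22.4 = 1.07 L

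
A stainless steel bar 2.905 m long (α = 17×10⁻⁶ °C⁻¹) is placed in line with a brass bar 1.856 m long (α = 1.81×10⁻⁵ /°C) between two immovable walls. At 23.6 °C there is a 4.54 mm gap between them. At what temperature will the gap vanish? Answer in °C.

Gap closes when ΔL₁ + ΔL₂ = 4.54 mm = 4.54×10⁻³ m
(α₁L₁ + α₂L₂)ΔT = g
α₁L₁ + α₂L₂ = 17×10⁻⁶×2.905 + 1.81×10⁻⁵×1.856 = 8.29786×10⁻⁵ m/K
ΔT = 4.54×10⁻³ / 8.29786×10⁻⁵ = 54.713 K
T = 23.6 + 54.713 = 78.313 °C

T = 78.3 °C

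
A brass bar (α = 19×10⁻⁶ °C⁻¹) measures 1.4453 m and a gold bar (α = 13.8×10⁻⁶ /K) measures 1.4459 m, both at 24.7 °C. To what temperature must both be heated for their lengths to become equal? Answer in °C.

Equal length when α₁L₁ΔT − α₂L₂ΔT = L₂ − L₁ = 6.00×10⁻⁴ m
α₁L₁ = 2.74607×10⁻⁵, α₂L₂ = 1.995342×10⁻⁵ → Δ(αL) = 7.50728×10⁻⁶ m/K
ΔT = 6.00×10⁻⁴ / 7.50728×10⁻⁶ = 79.922 K, so T = 24.7 + 79.922 = 104.622 °C

T = 104.6 °C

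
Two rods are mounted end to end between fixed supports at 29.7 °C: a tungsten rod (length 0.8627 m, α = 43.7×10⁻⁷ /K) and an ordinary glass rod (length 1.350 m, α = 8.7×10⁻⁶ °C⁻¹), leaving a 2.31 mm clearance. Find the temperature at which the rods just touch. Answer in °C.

T = 179 °C

Gap closes when ΔL₁ + ΔL₂ = 2.31 mm = 2.31×10⁻³ m
(α₁L₁ + α₂L₂)ΔT = g
α₁L₁ + α₂L₂ = 43.7×10⁻⁷×0.8627 + 8.7×10⁻⁶×1.350 = 1.5514999×10⁻⁵ m/K
ΔT = 2.31×10⁻³ / 1.5514999×10⁻⁵ = 148.89 K
T = 29.7 + 148.89 = 178.59 °C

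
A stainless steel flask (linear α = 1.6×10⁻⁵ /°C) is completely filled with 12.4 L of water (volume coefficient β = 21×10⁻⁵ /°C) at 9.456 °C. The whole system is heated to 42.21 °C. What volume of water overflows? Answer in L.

0.0658 L

The flask also expands: β_container ≈ 3α = 4.8×10⁻⁵ /K
Net overflow = V₀(β_liq − 3α_cont)ΔT
β − 3α = 2.10×10⁻⁴ − 4.8×10⁻⁵ = 1.62×10⁻⁴ /K; ΔT = 32.754 K
ΔV = 12.4 × 1.62×10⁻⁴ × 32.754 = 0.0658 L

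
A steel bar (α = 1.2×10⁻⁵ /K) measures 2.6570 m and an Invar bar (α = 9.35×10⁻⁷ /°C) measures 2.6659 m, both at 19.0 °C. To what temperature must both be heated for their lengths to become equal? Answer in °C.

L₁(1 + α₁ΔT) = L₂(1 + α₂ΔT) ⇒ ΔT = (L₂ − L₁)/(α₁L₁ − α₂L₂)
L₂ − L₁ = 2.6659 − 2.6570 = 8.90×10⁻³ m
α₁L₁ − α₂L₂ = 1.2×10⁻⁵×2.6570 − 9.35×10⁻⁷×2.6659 = 2.93913835×10⁻⁵ m/K
ΔT = 8.90×10⁻³ / 2.93913835×10⁻⁵ = 302.810 K
T = 19.0 + 302.810 = 321.810 °C

T = 321.8 °C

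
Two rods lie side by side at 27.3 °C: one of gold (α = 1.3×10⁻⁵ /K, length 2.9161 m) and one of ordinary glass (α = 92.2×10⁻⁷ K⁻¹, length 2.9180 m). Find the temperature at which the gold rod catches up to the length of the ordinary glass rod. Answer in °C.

T = 199.9 °C

L₁(1 + α₁ΔT) = L₂(1 + α₂ΔT) ⇒ ΔT = (L₂ − L₁)/(α₁L₁ − α₂L₂)
L₂ − L₁ = 2.9180 − 2.9161 = 1.90×10⁻³ m
α₁L₁ − α₂L₂ = 1.3×10⁻⁵×2.9161 − 92.2×10⁻⁷×2.9180 = 1.100534×10⁻⁵ m/K
ΔT = 1.90×10⁻³ / 1.100534×10⁻⁵ = 172.643 K
T = 27.3 + 172.643 = 199.943 °C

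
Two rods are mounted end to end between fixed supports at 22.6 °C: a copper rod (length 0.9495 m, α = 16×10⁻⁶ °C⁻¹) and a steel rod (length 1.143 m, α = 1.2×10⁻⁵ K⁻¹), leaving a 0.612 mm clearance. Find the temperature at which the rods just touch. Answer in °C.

T = 43.8 °C

α₁L₁ = 1.5192×10⁻⁵ m/K, α₂L₂ = 1.3716×10⁻⁵ m/K → total 2.8908×10⁻⁵ m/K
ΔT = g/(α₁L₁+α₂L₂) = 6.12×10⁻⁴ / 2.8908×10⁻⁵ = 21.171 K
T = 22.6 + 21.171 = 43.771 °C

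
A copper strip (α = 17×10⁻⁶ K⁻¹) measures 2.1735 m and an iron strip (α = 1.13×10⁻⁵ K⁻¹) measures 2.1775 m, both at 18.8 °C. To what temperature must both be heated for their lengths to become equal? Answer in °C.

Equal length when α₁L₁ΔT − α₂L₂ΔT = L₂ − L₁ = 4.00×10⁻³ m
α₁L₁ = 3.69495×10⁻⁵, α₂L₂ = 2.460575×10⁻⁵ → Δ(αL) = 1.234375×10⁻⁵ m/K
ΔT = 4.00×10⁻³ / 1.234375×10⁻⁵ = 324.051 K, so T = 18.8 + 324.051 = 342.851 °C

T = 342.9 °C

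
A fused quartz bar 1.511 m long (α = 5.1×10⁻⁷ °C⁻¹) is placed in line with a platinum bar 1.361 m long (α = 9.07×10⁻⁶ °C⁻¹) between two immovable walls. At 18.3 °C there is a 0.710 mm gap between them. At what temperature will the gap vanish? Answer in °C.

T = 72.4 °C

Gap closes when ΔL₁ + ΔL₂ = 0.710 mm = 7.10×10⁻⁴ m
(α₁L₁ + α₂L₂)ΔT = g
α₁L₁ + α₂L₂ = 5.1×10⁻⁷×1.511 + 9.07×10⁻⁶×1.361 = 1.311488×10⁻⁵ m/K
ΔT = 7.10×10⁻⁴ / 1.311488×10⁻⁵ = 54.137 K
T = 18.3 + 54.137 = 72.437 °C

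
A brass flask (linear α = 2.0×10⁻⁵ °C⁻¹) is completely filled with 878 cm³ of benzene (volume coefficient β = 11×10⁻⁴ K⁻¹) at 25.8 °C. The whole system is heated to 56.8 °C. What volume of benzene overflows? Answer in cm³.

The flask also expands: β_container ≈ 3α = 6.0×10⁻⁵ /K
Net overflow = V₀(β_liq − 3α_cont)ΔT
β − 3α = 1.10×10⁻³ − 6.0×10⁻⁵ = 1.04×10⁻³ /K; ΔT = 31.0 K
ΔV = 878 × 1.04×10⁻³ × 31.0 = 28.3 cm³

28.3 cm³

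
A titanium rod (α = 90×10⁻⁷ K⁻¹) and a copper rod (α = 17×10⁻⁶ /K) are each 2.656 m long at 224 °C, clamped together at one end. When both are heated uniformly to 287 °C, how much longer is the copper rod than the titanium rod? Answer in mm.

1.34 mm

ΔT = 63 K
titanium: ΔL = 90×10⁻⁷ × 2.656 m × 63 = 1.5060×10⁻³ m = 1.5060 mm
copper: ΔL = 17×10⁻⁶ × 2.656 m × 63 = 2.8446×10⁻³ m = 2.8446 mm
difference = 2.8446 − 1.5060 = 1.3386 mm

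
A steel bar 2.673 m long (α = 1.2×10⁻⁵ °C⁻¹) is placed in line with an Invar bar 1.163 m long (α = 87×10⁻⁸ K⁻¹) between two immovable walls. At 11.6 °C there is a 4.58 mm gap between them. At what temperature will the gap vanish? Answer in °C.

α₁L₁ = 3.2076×10⁻⁵ m/K, α₂L₂ = 1.01181×10⁻⁶ m/K → total 3.308781×10⁻⁵ m/K
ΔT = g/(α₁L₁+α₂L₂) = 4.58×10⁻³ / 3.308781×10⁻⁵ = 138.42 K
T = 11.6 + 138.42 = 150.02 °C

T = 150 °C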